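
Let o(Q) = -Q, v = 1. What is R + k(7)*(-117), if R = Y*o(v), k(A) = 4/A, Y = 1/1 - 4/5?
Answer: -2347/35 ≈ -67.057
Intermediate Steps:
Y = 1/5 (Y = 1*1 - 4*1/5 = 1 - 4/5 = 1/5 ≈ 0.20000)
R = -1/5 (R = (-1*1)/5 = (1/5)*(-1) = -1/5 ≈ -0.20000)
R + k(7)*(-117) = -1/5 + (4/7)*(-117) = -1/5 - 468/7 = -2347/35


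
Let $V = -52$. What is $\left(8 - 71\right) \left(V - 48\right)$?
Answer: $6300$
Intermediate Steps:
$\left(8 - 71\right) \left(V - 48\right) = \left(8 - 71\right) \left(-52 - 48\right) = \left(-63\right) \left(-100\right) = 6300$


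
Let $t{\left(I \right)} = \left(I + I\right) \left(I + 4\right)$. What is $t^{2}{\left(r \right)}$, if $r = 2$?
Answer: $576$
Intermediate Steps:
$t{\left(I \right)} = 2 I \left(4 + I\right)$
$t^{2}{\left(r \right)} = \left(2 \cdot 2 \left(4 + 2\right)\right)^{2} = \left(2 \cdot 2 \cdot 6\right)^{2} = 24^{2} = 576$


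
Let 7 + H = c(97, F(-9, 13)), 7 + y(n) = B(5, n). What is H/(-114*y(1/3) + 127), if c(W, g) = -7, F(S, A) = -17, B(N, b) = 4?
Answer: -2/67 ≈ -0.029851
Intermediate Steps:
y(n) = -3 (y(n) = -7 + 4 = -3)
H = -14 (H = -7 - 7 = -14)
H/(-114*y(1/3) + 127) = -14/(-114*(-3) + 127) = -14/(342 + 127) = -14/469 = -14*1/469 = -2/67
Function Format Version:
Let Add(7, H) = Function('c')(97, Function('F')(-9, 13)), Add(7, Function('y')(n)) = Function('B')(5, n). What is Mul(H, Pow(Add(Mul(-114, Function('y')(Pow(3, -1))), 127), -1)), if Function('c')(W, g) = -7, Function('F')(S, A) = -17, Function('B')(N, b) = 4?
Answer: Rational(-2, 67) ≈ -0.029851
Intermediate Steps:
Function('y')(n) = -3 (Function('y')(n) = Add(-7, 4) = -3)
H = -14 (H = Add(-7, -7) = -14)
Mul(H, Pow(Add(Mul(-114, Function('y')(Pow(3, -1))), 127), -1)) = Mul(-14, Pow(Add(Mul(-114, -3), 127), -1)) = Mul(-14, Pow(Add(342, 127), -1)) = Mul(-14, Pow(469, -1)) = Mul(-14, Rational(1, 469)) = Rational(-2, 67)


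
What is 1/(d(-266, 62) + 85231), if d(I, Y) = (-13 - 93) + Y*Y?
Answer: 1/88969 ≈ 1.1240e-5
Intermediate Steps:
d(I, Y) = -106 + Y²
1/(d(-266, 62) + 85231) = 1/((-106 + 62²) + 85231) = 1/((-106 + 3844) + 85231) = 1/(3738 + 85231) = 1/88969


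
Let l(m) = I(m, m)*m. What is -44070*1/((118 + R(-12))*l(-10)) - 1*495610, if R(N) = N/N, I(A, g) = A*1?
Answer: -589780307/1190 ≈ -4.9561e+5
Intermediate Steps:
I(A, g) = A
R(N) = 1
l(m) = m**2 (l(m) = m*m = m**2)
-44070*1/((118 + R(-12))*l(-10)) - 1*495610 = -44070*1/(100*(118 + 1)) - 1*495610 = -44070/(100*119) - 495610 = -44070/11900 - 495610 = -44070*1/11900 - 495610 = -4407/1190 - 495610 = -589780307/1190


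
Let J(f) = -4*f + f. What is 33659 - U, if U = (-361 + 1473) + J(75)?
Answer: 32772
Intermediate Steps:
J(f) = -3*f
U = 887 (U = (-361 + 1473) - 3*75 = 1112 - 225 = 887)
33659 - U = 33659 - 1*887 = 33659 - 887 = 32772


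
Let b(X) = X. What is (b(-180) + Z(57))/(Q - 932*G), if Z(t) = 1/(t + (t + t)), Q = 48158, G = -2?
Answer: -4397/1221966 ≈ -0.0035983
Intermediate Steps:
Z(t) = 1/(3*t) (Z(t) = 1/(t + 2*t) = 1/(3*t))
(b(-180) + Z(57))/(Q - 932*G) = (-180 + (⅓)/57)/(48158 - 932*(-2)) = (-180 + (⅓)*(1/57))/(48158 + 1864) = (-180 + 1/171)/50022 = -30779/171*1/50022 = -4397/1221966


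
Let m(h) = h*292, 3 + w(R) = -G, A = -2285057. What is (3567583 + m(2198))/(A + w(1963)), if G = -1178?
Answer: -1403133/761294 ≈ -1.8431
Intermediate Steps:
w(R) = 1175 (w(R) = -3 - 1*(-1178) = -3 + 1178 = 1175)
m(h) = 292*h
(3567583 + m(2198))/(A + w(1963)) = (3567583 + 292*2198)/(-2285057 + 1175) = (3567583 + 641816)/(-2283882) = 4209399*(-1/2283882) = -1403133/761294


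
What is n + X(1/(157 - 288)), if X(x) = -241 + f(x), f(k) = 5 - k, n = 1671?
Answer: 187986/131 ≈ 1435.0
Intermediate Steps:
X(x) = -236 - x (X(x) = -241 + (5 - x) = -236 - x)
n + X(1/(157 - 288)) = 1671 + (-236 - 1/(157 - 288)) = 1671 + (-236 - 1/(-131)) = 1671 + (-236 - 1*(-1/131)) = 1671 + (-236 + 1/131) = 1671 - 30915/131 = 187986/131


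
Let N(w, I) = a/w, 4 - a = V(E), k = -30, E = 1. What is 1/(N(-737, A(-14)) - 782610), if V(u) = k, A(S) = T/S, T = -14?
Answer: -737/576783604 ≈ -1.2778e-6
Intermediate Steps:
A(S) = -14/S
V(u) = -30
a = 34 (a = 4 - 1*(-30) = 4 + 30 = 34)
N(w, I) = 34/w
1/(N(-737, A(-14)) - 782610) = 1/(34/(-737) - 782610) = 1/(34*(-1/737) - 782610) = 1/(-34/737 - 782610) = 1/(-576783604/737) = -737/576783604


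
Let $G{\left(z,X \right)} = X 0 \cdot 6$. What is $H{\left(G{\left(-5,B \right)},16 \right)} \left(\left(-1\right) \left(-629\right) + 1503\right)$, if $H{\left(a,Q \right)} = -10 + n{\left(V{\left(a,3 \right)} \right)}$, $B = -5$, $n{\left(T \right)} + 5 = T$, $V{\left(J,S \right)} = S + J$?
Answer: $-25584$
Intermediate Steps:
$V{\left(J,S \right)} = J + S$
$n{\left(T \right)} = -5 + T$
$G{\left(z,X \right)} = 0$ ($G{\left(z,X \right)} = 0 \cdot 6 = 0$)
$H{\left(a,Q \right)} = -12 + a$ ($H{\left(a,Q \right)} = -10 + \left(-5 + \left(a + 3\right)\right) = -10 + \left(-5 + \left(3 + a\right)\right) = -10 + \left(-2 + a\right) = -12 + a$)
$H{\left(G{\left(-5,B \right)},16 \right)} \left(\left(-1\right) \left(-629\right) + 1503\right) = \left(-12 + 0\right) \left(\left(-1\right) \left(-629\right) + 1503\right) = - 12 \left(629 + 1503\right) = \left(-12\right) 2132 = -25584$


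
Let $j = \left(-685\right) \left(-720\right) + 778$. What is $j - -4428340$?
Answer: $4922318$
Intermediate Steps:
$j = 493978$ ($j = 493200 + 778 = 493978$)
$j - -4428340 = 493978 - -4428340 = 493978 + 4428340 = 4922318$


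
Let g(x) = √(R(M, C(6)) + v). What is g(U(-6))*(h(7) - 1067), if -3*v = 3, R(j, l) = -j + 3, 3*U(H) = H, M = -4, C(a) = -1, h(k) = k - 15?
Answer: -1075*√6 ≈ -2633.2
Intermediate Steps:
h(k) = -15 + k
U(H) = H/3
R(j, l) = 3 - j
v = -1 (v = -⅓*3 = -1)
g(x) = √6 (g(x) = √((3 - 1*(-4)) - 1) = √((3 + 4) - 1) = √(7 - 1) = √6)
g(U(-6))*(h(7) - 1067) = √6*((-15 + 7) - 1067) = √6*(-8 - 1067) = √6*(-1075) = -1075*√6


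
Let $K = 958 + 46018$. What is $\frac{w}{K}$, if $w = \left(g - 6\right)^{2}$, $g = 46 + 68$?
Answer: $\frac{729}{2936} \approx 0.2483$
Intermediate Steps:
$g = 114$
$w = 11664$ ($w = \left(114 - 6\right)^{2} = 108^{2} = 11664$)
$K = 46976$
$\frac{w}{K} = \frac{11664}{46976} = 11664 \cdot \frac{1}{46976} = \frac{729}{2936}$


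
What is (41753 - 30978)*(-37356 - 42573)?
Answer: -861234975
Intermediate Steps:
(41753 - 30978)*(-37356 - 42573) = 10775*(-79929) = -861234975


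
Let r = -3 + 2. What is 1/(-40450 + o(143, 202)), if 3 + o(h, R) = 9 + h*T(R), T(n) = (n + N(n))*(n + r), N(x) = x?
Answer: 1/11571728 ≈ 8.6417e-8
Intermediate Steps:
r = -1
T(n) = 2*n*(-1 + n) (T(n) = (n + n)*(n - 1) = (2*n)*(-1 + n) = 2*n*(-1 + n))
o(h, R) = 6 + 2*R*h*(-1 + R) (o(h, R) = -3 + (9 + h*(2*R*(-1 + R))) = -3 + (9 + 2*R*h*(-1 + R)) = 6 + 2*R*h*(-1 + R))
1/(-40450 + o(143, 202)) = 1/(-40450 + (6 + 2*202*143*(-1 + 202))) = 1/(-40450 + (6 + 2*202*143*201)) = 1/(-40450 + (6 + 11612172)) = 1/(-40450 + 11612178) = 1/11571728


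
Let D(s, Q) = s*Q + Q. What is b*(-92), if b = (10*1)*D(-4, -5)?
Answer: -13800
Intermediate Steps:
D(s, Q) = Q + Q*s (D(s, Q) = Q*s + Q = Q + Q*s)
b = 150 (b = (10*1)*(-5*(1 - 4)) = 10*(-5*(-3)) = 10*15 = 150)
b*(-92) = 150*(-92) = -13800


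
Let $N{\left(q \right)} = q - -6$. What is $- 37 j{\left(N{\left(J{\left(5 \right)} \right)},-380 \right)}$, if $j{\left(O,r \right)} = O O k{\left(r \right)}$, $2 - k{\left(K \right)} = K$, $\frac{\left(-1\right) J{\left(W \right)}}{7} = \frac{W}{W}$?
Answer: $-14134$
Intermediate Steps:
$J{\left(W \right)} = -7$ ($J{\left(W \right)} = - 7 \frac{W}{W} = \left(-7\right) 1 = -7$)
$k{\left(K \right)} = 2 - K$
$N{\left(q \right)} = 6 + q$ ($N{\left(q \right)} = q + 6 = 6 + q$)
$j{\left(O,r \right)} = O^{2} \left(2 - r\right)$ ($j{\left(O,r \right)} = O O \left(2 - r\right) = O^{2} \left(2 - r\right)$)
$- 37 j{\left(N{\left(J{\left(5 \right)} \right)},-380 \right)} = - 37 \left(6 - 7\right)^{2} \left(2 - -380\right) = - 37 \left(-1\right)^{2} \left(2 + 380\right) = - 37 \cdot 1 \cdot 382 = \left(-37\right) 382 = -14134$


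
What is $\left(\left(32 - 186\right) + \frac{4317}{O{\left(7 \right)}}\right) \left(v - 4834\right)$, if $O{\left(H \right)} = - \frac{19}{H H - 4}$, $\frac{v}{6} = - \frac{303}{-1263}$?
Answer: $\frac{401186667028}{7999} \approx 5.0155 \cdot 10^{7}$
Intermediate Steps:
$v = \frac{606}{421}$ ($v = 6 \left(- \frac{303}{-1263}\right) = 6 \left(\left(-303\right) \left(- \frac{1}{1263}\right)\right) = 6 \cdot \frac{101}{421} = \frac{606}{421} \approx 1.4394$)
$O{\left(H \right)} = - \frac{19}{-4 + H^{2}}$ ($O{\left(H \right)} = - \frac{19}{H^{2} - 4} = - \frac{19}{-4 + H^{2}}$)
$\left(\left(32 - 186\right) + \frac{4317}{O{\left(7 \right)}}\right) \left(v - 4834\right) = \left(\left(32 - 186\right) + \frac{4317}{\left(-19\right) \frac{1}{-4 + 7^{2}}}\right) \left(\frac{606}{421} - 4834\right) = \left(\left(32 - 186\right) + \frac{4317}{\left(-19\right) \frac{1}{-4 + 49}}\right) \left(- \frac{2034508}{421}\right) = \left(-154 + \frac{4317}{\left(-19\right) \frac{1}{45}}\right) \left(- \frac{2034508}{421}\right) = \left(-154 + \frac{4317}{- \frac{19}{45}}\right) \left(- \frac{2034508}{421}\right) = \left(-154 + 4317 \left(- \frac{45}{19}\right)\right) \left(- \frac{2034508}{421}\right) = \left(-154 - \frac{194265}{19}\right) \left(- \frac{2034508}{421}\right) = \left(- \frac{197191}{19}\right) \left(- \frac{2034508}{421}\right) = \frac{401186667028}{7999}$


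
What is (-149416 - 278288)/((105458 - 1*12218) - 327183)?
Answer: 142568/77981 ≈ 1.8282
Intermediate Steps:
(-149416 - 278288)/((105458 - 1*12218) - 327183) = -427704/((105458 - 12218) - 327183) = -427704/(93240 - 327183) = -427704/(-233943) = -427704*(-1/233943) = 142568/77981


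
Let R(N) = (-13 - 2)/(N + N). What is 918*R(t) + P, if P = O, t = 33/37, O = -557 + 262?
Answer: -88160/11 ≈ -8014.5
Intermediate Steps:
O = -295
t = 33/37 (t = 33*(1/37) = 33/37 ≈ 0.89189)
P = -295
R(N) = -15/(2*N) (R(N) = -15*1/(2*N) = -15/(2*N))
918*R(t) + P = 918*(-15/(2*33/37)) - 295 = 918*(-15/2*37/33) - 295 = 918*(-185/22) - 295 = -84915/11 - 295 = -88160/11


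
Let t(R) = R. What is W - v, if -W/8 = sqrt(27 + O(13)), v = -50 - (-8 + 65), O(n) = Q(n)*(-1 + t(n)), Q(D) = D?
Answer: 107 - 8*sqrt(183) ≈ -1.2220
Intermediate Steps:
O(n) = n*(-1 + n)
v = -107 (v = -50 - 1*57 = -50 - 57 = -107)
W = -8*sqrt(183) (W = -8*sqrt(27 + 13*(-1 + 13)) = -8*sqrt(27 + 13*12) = -8*sqrt(27 + 156) = -8*sqrt(183) ≈ -108.22)
W - v = -8*sqrt(183) - 1*(-107) = -8*sqrt(183) + 107 = 107 - 8*sqrt(183)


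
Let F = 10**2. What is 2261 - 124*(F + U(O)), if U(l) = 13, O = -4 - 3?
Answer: -11751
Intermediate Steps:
O = -7
F = 100
2261 - 124*(F + U(O)) = 2261 - 124*(100 + 13) = 2261 - 124*113 = 2261 - 14012 = -11751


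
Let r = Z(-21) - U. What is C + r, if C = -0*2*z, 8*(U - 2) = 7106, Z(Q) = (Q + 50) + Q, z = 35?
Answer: -3529/4 ≈ -882.25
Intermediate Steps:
Z(Q) = 50 + 2*Q (Z(Q) = (50 + Q) + Q = 50 + 2*Q)
U = 3561/4 (U = 2 + (⅛)*7106 = 2 + 3553/4 = 3561/4 ≈ 890.25)
r = -3529/4 (r = (50 + 2*(-21)) - 1*3561/4 = (50 - 42) - 3561/4 = 8 - 3561/4 = -3529/4 ≈ -882.25)
C = 0 (C = -0*2*35 = -0*35 = -1*0 = 0)
C + r = 0 - 3529/4 = -3529/4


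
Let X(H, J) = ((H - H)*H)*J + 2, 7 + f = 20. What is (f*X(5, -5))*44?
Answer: 1144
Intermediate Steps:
f = 13 (f = -7 + 20 = 13)
X(H, J) = 2 (X(H, J) = (0*H)*J + 2 = 0*J + 2 = 0 + 2 = 2)
(f*X(5, -5))*44 = (13*2)*44 = 26*44 = 1144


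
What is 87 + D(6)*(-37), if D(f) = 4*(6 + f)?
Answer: -1689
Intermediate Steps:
D(f) = 24 + 4*f
87 + D(6)*(-37) = 87 + (24 + 4*6)*(-37) = 87 + (24 + 24)*(-37) = 87 + 48*(-37) = 87 - 1776 = -1689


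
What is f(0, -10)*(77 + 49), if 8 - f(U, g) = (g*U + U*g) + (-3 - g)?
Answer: 126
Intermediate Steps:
f(U, g) = 11 + g - 2*U*g (f(U, g) = 8 - ((g*U + U*g) + (-3 - g)) = 8 - ((U*g + U*g) + (-3 - g)) = 8 - (2*U*g + (-3 - g)) = 8 - (-3 - g + 2*U*g) = 8 + (3 + g - 2*U*g) = 11 + g - 2*U*g)
f(0, -10)*(77 + 49) = (11 - 10 - 2*0*(-10))*(77 + 49) = (11 - 10 + 0)*126 = 1*126 = 126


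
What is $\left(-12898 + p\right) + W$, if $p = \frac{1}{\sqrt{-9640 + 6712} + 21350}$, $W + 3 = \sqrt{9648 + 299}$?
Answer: $- \frac{48201670699}{3736274} + 7 \sqrt{203} - \frac{i \sqrt{183}}{113956357} \approx -12801.0 - 1.1871 \cdot 10^{-7} i$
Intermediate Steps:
$W = -3 + 7 \sqrt{203}$ ($W = -3 + \sqrt{9648 + 299} = -3 + \sqrt{9947} = -3 + 7 \sqrt{203} \approx 96.735$)
$p = \frac{1}{21350 + 4 i \sqrt{183}}$ ($p = \frac{1}{\sqrt{-2928} + 21350} = \frac{1}{4 i \sqrt{183} + 21350} = \frac{1}{21350 + 4 i \sqrt{183}} \approx 4.6838 \cdot 10^{-5} - 1.187 \cdot 10^{-7} i$)
$\left(-12898 + p\right) + W = \left(-12898 + \left(\frac{175}{3736274} - \frac{i \sqrt{183}}{113956357}\right)\right) - \left(3 - 7 \sqrt{203}\right) = \left(- \frac{48190461877}{3736274} - \frac{i \sqrt{183}}{113956357}\right) - \left(3 - 7 \sqrt{203}\right) = - \frac{48201670699}{3736274} + 7 \sqrt{203} - \frac{i \sqrt{183}}{113956357}$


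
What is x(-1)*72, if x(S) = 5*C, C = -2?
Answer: -720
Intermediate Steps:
x(S) = -10 (x(S) = 5*(-2) = -10)
x(-1)*72 = -10*72 = -720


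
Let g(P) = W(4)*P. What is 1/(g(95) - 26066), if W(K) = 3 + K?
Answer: -1/25401 ≈ -3.9369e-5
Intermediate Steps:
g(P) = 7*P (g(P) = (3 + 4)*P = 7*P)
1/(g(95) - 26066) = 1/(7*95 - 26066) = 1/(665 - 26066) = 1/(-25401) = -1/25401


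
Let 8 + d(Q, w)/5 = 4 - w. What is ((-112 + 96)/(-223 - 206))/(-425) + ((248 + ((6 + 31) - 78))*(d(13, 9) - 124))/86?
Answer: -7133102351/15679950 ≈ -454.92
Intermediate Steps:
d(Q, w) = -20 - 5*w (d(Q, w) = -40 + 5*(4 - w) = -40 + (20 - 5*w) = -20 - 5*w)
((-112 + 96)/(-223 - 206))/(-425) + ((248 + ((6 + 31) - 78))*(d(13, 9) - 124))/86 = ((-112 + 96)/(-223 - 206))/(-425) + ((248 + ((6 + 31) - 78))*((-20 - 5*9) - 124))/86 = -16/(-429)*(-1/425) + ((248 + (37 - 78))*((-20 - 45) - 124))*(1/86) = -16*(-1/429)*(-1/425) + ((248 - 41)*(-65 - 124))*(1/86) = (16/429)*(-1/425) + (207*(-189))*(1/86) = -16/182325 - 39123*1/86 = -16/182325 - 39123/86 = -7133102351/15679950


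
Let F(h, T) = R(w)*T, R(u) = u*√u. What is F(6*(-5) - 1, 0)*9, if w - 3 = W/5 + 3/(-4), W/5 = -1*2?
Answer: 0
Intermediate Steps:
W = -10 (W = 5*(-1*2) = 5*(-2) = -10)
w = ¼ (w = 3 + (-10/5 + 3/(-4)) = 3 + (-10*⅕ + 3*(-¼)) = 3 + (-2 - ¾) = 3 - 11/4 = ¼ ≈ 0.25000)
R(u) = u^(3/2)
F(h, T) = T/8 (F(h, T) = (¼)^(3/2)*T = T/8)
F(6*(-5) - 1, 0)*9 = ((⅛)*0)*9 = 0*9 = 0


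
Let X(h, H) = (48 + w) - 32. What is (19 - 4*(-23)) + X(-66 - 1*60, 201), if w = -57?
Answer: 70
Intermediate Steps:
X(h, H) = -41 (X(h, H) = (48 - 57) - 32 = -9 - 32 = -41)
(19 - 4*(-23)) + X(-66 - 1*60, 201) = (19 - 4*(-23)) - 41 = (19 + 92) - 41 = 111 - 41 = 70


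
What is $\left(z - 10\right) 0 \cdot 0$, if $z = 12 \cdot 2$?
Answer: $0$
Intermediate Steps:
$z = 24$
$\left(z - 10\right) 0 \cdot 0 = \left(24 - 10\right) 0 \cdot 0 = 14 \cdot 0 = 0$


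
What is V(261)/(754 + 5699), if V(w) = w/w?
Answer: 1/6453 ≈ 0.00015497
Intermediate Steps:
V(w) = 1
V(261)/(754 + 5699) = 1/(754 + 5699) = 1/6453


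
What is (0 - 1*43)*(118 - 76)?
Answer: -1806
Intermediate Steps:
(0 - 1*43)*(118 - 76) = (0 - 43)*42 = -43*42 = -1806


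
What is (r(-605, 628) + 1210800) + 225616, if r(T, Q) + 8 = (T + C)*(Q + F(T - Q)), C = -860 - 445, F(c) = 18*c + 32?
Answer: 42566348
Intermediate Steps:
F(c) = 32 + 18*c
C = -1305
r(T, Q) = -8 + (-1305 + T)*(32 - 17*Q + 18*T) (r(T, Q) = -8 + (T - 1305)*(Q + (32 + 18*(T - Q))) = -8 + (-1305 + T)*(Q + (32 + (-18*Q + 18*T))) = -8 + (-1305 + T)*(Q + (32 - 18*Q + 18*T)) = -8 + (-1305 + T)*(32 - 17*Q + 18*T))
(r(-605, 628) + 1210800) + 225616 = ((-41768 - 23458*(-605) + 18*(-605)**2 + 22185*628 - 17*628*(-605)) + 1210800) + 225616 = ((-41768 + 14192090 + 18*366025 + 13932180 + 6458980) + 1210800) + 225616 = ((-41768 + 14192090 + 6588450 + 13932180 + 6458980) + 1210800) + 225616 = (41129932 + 1210800) + 225616 = 42340732 + 225616 = 42566348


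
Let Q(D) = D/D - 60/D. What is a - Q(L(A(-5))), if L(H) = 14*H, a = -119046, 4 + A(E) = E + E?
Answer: -5833318/49 ≈ -1.1905e+5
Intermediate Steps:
A(E) = -4 + 2*E (A(E) = -4 + (E + E) = -4 + 2*E)
Q(D) = 1 - 60/D
a - Q(L(A(-5))) = -119046 - (-60 + 14*(-4 + 2*(-5)))/(14*(-4 + 2*(-5))) = -119046 - (-60 + 14*(-4 - 10))/(14*(-4 - 10)) = -119046 - (-60 + 14*(-14))/(14*(-14)) = -119046 - (-60 - 196)/(-196) = -119046 - (-1)*(-256)/196 = -119046 - 1*64/49 = -119046 - 64/49 = -5833318/49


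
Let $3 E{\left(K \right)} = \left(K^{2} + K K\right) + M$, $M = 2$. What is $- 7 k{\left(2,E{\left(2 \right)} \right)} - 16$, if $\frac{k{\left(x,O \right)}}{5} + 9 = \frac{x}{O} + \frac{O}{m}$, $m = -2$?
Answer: $\frac{1009}{3} \approx 336.33$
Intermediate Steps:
$E{\left(K \right)} = \frac{2}{3} + \frac{2 K^{2}}{3}$ ($E{\left(K \right)} = \frac{\left(K^{2} + K K\right) + 2}{3} = \frac{\left(K^{2} + K^{2}\right) + 2}{3} = \frac{2 K^{2} + 2}{3} = \frac{2 + 2 K^{2}}{3} = \frac{2}{3} + \frac{2 K^{2}}{3}$)
$k{\left(x,O \right)} = -45 - \frac{5 O}{2} + \frac{5 x}{O}$ ($k{\left(x,O \right)} = -45 + 5 \left(\frac{x}{O} + \frac{O}{-2}\right) = -45 + 5 \left(\frac{x}{O} + O \left(- \frac{1}{2}\right)\right) = -45 + 5 \left(\frac{x}{O} - \frac{O}{2}\right) = -45 + 5 \left(- \frac{O}{2} + \frac{x}{O}\right) = -45 - \left(\frac{5 O}{2} - \frac{5 x}{O}\right) = -45 - \frac{5 O}{2} + \frac{5 x}{O}$)
$- 7 k{\left(2,E{\left(2 \right)} \right)} - 16 = - 7 \left(-45 - \frac{5 \left(\frac{2}{3} + \frac{2 \cdot 2^{2}}{3}\right)}{2} + 5 \cdot 2 \frac{1}{\frac{2}{3} + \frac{2 \cdot 2^{2}}{3}}\right) - 16 = - 7 \left(-45 - \frac{5 \left(\frac{2}{3} + \frac{2}{3} \cdot 4\right)}{2} + 5 \cdot 2 \frac{1}{\frac{2}{3} + \frac{2}{3} \cdot 4}\right) - 16 = - 7 \left(-45 - \frac{5 \left(\frac{2}{3} + \frac{8}{3}\right)}{2} + 5 \cdot 2 \frac{1}{\frac{2}{3} + \frac{8}{3}}\right) - 16 = - 7 \left(-45 - \frac{25}{3} + 5 \cdot 2 \frac{1}{\frac{10}{3}}\right) - 16 = - 7 \left(-45 - \frac{25}{3} + 5 \cdot 2 \cdot \frac{3}{10}\right) - 16 = - 7 \left(-45 - \frac{25}{3} + 3\right) - 16 = \left(-7\right) \left(- \frac{151}{3}\right) - 16 = \frac{1057}{3} - 16 = \frac{1009}{3}$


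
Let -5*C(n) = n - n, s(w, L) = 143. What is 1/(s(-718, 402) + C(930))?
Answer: 1/143 ≈ 0.0069930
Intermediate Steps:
C(n) = 0 (C(n) = -(n - n)/5 = -⅕*0 = 0)
1/(s(-718, 402) + C(930)) = 1/(143 + 0) = 1/143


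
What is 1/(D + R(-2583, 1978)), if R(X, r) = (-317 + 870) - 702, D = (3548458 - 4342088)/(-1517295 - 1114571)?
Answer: -1315933/195677202 ≈ -0.0067250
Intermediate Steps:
D = 396815/1315933 (D = -793630/(-2631866) = -793630*(-1/2631866) = 396815/1315933 ≈ 0.30155)
R(X, r) = -149 (R(X, r) = 553 - 702 = -149)
1/(D + R(-2583, 1978)) = 1/(396815/1315933 - 149) = 1/(-195677202/1315933) = -1315933/195677202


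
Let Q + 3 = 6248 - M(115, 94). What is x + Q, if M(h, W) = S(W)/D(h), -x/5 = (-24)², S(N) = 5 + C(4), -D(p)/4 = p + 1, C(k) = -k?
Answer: 1561361/464 ≈ 3365.0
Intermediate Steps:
D(p) = -4 - 4*p (D(p) = -4*(p + 1) = -4*(1 + p) = -4 - 4*p)
S(N) = 1 (S(N) = 5 - 1*4 = 5 - 4 = 1)
x = -2880 (x = -5*(-24)² = -5*576 = -2880)
M(h, W) = 1/(-4 - 4*h)
Q = 2897681/464 (Q = -3 + (6248 - (-1)/(4 + 4*115)) = -3 + (6248 - (-1)/(4 + 460)) = -3 + (6248 - (-1)/464) = -3 + (6248 - 1*(-1/464)) = -3 + (6248 + 1/464) = -3 + 2899073/464 = 2897681/464 ≈ 6245.0)
x + Q = -2880 + 2897681/464 = 1561361/464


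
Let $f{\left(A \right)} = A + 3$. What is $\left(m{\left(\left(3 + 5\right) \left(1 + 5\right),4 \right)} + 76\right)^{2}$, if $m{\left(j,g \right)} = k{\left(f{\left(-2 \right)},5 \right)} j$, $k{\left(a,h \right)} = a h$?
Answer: $99856$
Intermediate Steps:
$f{\left(A \right)} = 3 + A$
$m{\left(j,g \right)} = 5 j$ ($m{\left(j,g \right)} = \left(3 - 2\right) 5 j = 1 \cdot 5 j = 5 j$)
$\left(m{\left(\left(3 + 5\right) \left(1 + 5\right),4 \right)} + 76\right)^{2} = \left(5 \left(3 + 5\right) \left(1 + 5\right) + 76\right)^{2} = \left(5 \cdot 8 \cdot 6 + 76\right)^{2} = \left(5 \cdot 48 + 76\right)^{2} = \left(240 + 76\right)^{2} = 316^{2} = 99856$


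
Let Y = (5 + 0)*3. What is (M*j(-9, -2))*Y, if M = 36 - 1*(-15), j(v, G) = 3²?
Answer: 6885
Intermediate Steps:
j(v, G) = 9
Y = 15 (Y = 5*3 = 15)
M = 51 (M = 36 + 15 = 51)
(M*j(-9, -2))*Y = (51*9)*15 = 459*15 = 6885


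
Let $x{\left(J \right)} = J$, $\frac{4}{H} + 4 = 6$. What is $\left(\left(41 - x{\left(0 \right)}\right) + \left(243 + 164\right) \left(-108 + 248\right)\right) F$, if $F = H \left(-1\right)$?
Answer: $-114042$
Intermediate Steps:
$H = 2$ ($H = \frac{4}{-4 + 6} = \frac{4}{2} = 4 \cdot \frac{1}{2} = 2$)
$F = -2$ ($F = 2 \left(-1\right) = -2$)
$\left(\left(41 - x{\left(0 \right)}\right) + \left(243 + 164\right) \left(-108 + 248\right)\right) F = \left(\left(41 - 0\right) + \left(243 + 164\right) \left(-108 + 248\right)\right) \left(-2\right) = \left(\left(41 + 0\right) + 407 \cdot 140\right) \left(-2\right) = \left(41 + 56980\right) \left(-2\right) = 57021 \left(-2\right) = -114042$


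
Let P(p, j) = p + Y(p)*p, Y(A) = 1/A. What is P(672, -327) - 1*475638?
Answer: -474965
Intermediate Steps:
P(p, j) = 1 + p (P(p, j) = p + p/p = p + 1 = 1 + p)
P(672, -327) - 1*475638 = (1 + 672) - 1*475638 = 673 - 475638 = -474965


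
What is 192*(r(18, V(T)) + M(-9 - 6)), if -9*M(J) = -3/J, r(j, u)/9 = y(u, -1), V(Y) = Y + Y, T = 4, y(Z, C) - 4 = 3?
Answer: 181376/15 ≈ 12092.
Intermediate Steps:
y(Z, C) = 7 (y(Z, C) = 4 + 3 = 7)
V(Y) = 2*Y
r(j, u) = 63 (r(j, u) = 9*7 = 63)
M(J) = 1/(3*J) (M(J) = -(-1)/(3*J) = 1/(3*J))
192*(r(18, V(T)) + M(-9 - 6)) = 192*(63 + 1/(3*(-9 - 6))) = 192*(63 + (⅓)/(-15)) = 192*(63 + (⅓)*(-1/15)) = 192*(63 - 1/45) = 192*(2834/45) = 181376/15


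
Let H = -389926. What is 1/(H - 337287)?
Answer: -1/727213 ≈ -1.3751e-6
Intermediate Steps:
1/(H - 337287) = 1/(-389926 - 337287) = 1/(-727213) = -1/727213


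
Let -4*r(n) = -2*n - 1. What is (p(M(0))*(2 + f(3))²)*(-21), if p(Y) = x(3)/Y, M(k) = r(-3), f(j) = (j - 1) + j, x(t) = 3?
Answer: 12348/5 ≈ 2469.6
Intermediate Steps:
r(n) = ¼ + n/2 (r(n) = -(-2*n - 1)/4 = -(-1 - 2*n)/4 = ¼ + n/2)
f(j) = -1 + 2*j (f(j) = (-1 + j) + j = -1 + 2*j)
M(k) = -5/4 (M(k) = ¼ + (½)*(-3) = ¼ - 3/2 = -5/4)
p(Y) = 3/Y
(p(M(0))*(2 + f(3))²)*(-21) = ((3/(-5/4))*(2 + (-1 + 2*3))²)*(-21) = ((3*(-⅘))*(2 + (-1 + 6))²)*(-21) = -12*(2 + 5)²/5*(-21) = -12/5*7²*(-21) = -12/5*49*(-21) = -588/5*(-21) = 12348/5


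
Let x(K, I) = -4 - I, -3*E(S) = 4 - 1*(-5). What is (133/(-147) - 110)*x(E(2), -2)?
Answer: 4658/21 ≈ 221.81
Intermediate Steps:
E(S) = -3 (E(S) = -(4 - 1*(-5))/3 = -(4 + 5)/3 = -⅓*9 = -3)
(133/(-147) - 110)*x(E(2), -2) = (133/(-147) - 110)*(-4 - 1*(-2)) = (133*(-1/147) - 110)*(-4 + 2) = (-19/21 - 110)*(-2) = -2329/21*(-2) = 4658/21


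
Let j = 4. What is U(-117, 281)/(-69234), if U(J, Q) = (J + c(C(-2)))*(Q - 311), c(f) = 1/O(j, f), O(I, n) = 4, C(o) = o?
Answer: -2335/46156 ≈ -0.050589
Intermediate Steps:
c(f) = ¼ (c(f) = 1/4 = ¼)
U(J, Q) = (-311 + Q)*(¼ + J) (U(J, Q) = (J + ¼)*(Q - 311) = (¼ + J)*(-311 + Q) = (-311 + Q)*(¼ + J))
U(-117, 281)/(-69234) = (-311/4 - 311*(-117) + (¼)*281 - 117*281)/(-69234) = (-311/4 + 36387 + 281/4 - 32877)*(-1/69234) = (7005/2)*(-1/69234) = -2335/46156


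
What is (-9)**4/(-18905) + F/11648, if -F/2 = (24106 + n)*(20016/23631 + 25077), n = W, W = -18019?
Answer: -3247422446082609/123897017920 ≈ -26211.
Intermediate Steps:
n = -18019
F = -2404830058974/7877 (F = -2*(24106 - 18019)*(20016/23631 + 25077) = -12174*(20016*(1/23631) + 25077) = -12174*(6672/7877 + 25077) = -12174*197538201/7877 = -2*1202415029487/7877 = -2404830058974/7877 ≈ -3.0530e+8)
(-9)**4/(-18905) + F/11648 = (-9)**4/(-18905) - 2404830058974/7877/11648 = 6561*(-1/18905) - 2404830058974/7877*1/11648 = -6561/18905 - 171773575641/6553664 = -3247422446082609/123897017920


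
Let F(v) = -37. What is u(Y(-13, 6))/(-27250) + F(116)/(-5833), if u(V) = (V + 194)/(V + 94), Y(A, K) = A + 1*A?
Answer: 8447632/1351068625 ≈ 0.0062526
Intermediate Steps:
Y(A, K) = 2*A (Y(A, K) = A + A = 2*A)
u(V) = (194 + V)/(94 + V)
u(Y(-13, 6))/(-27250) + F(116)/(-5833) = ((194 + 2*(-13))/(94 + 2*(-13)))/(-27250) - 37/(-5833) = ((194 - 26)/(94 - 26))*(-1/27250) - 37*(-1/5833) = (168/68)*(-1/27250) + 37/5833 = ((1/68)*168)*(-1/27250) + 37/5833 = (42/17)*(-1/27250) + 37/5833 = -21/231625 + 37/5833 = 8447632/1351068625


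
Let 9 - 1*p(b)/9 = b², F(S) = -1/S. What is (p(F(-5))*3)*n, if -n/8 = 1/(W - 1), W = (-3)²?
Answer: -6048/25 ≈ -241.92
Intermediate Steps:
W = 9
n = -1 (n = -8/(9 - 1) = -8/8 = -8*⅛ = -1)
p(b) = 81 - 9*b²
(p(F(-5))*3)*n = ((81 - 9*(-1/(-5))²)*3)*(-1) = ((81 - 9*(-1*(-⅕))²)*3)*(-1) = ((81 - 9*(⅕)²)*3)*(-1) = ((81 - 9*1/25)*3)*(-1) = ((81 - 9/25)*3)*(-1) = ((2016/25)*3)*(-1) = (6048/25)*(-1) = -6048/25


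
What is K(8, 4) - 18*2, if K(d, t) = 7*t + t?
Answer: -4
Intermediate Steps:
K(d, t) = 8*t
K(8, 4) - 18*2 = 8*4 - 18*2 = 32 - 36 = -4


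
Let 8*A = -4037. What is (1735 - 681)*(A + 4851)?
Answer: 18324317/4 ≈ 4.5811e+6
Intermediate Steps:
A = -4037/8 (A = (⅛)*(-4037) = -4037/8 ≈ -504.63)
(1735 - 681)*(A + 4851) = (1735 - 681)*(-4037/8 + 4851) = 1054*(34771/8) = 18324317/4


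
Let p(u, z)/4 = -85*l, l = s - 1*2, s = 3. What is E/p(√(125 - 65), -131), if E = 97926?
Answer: -48963/170 ≈ -288.02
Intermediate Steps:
l = 1 (l = 3 - 1*2 = 3 - 2 = 1)
p(u, z) = -340 (p(u, z) = 4*(-85*1) = 4*(-85) = -340)
E/p(√(125 - 65), -131) = 97926/(-340) = 97926*(-1/340) = -48963/170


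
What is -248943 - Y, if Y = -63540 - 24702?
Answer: -160701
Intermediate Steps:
Y = -88242
-248943 - Y = -248943 - 1*(-88242) = -248943 + 88242 = -160701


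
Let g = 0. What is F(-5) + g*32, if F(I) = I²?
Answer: 25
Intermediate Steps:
F(-5) + g*32 = (-5)² + 0*32 = 25 + 0 = 25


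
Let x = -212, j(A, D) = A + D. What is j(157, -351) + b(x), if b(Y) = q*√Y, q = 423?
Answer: -194 + 846*I*√53 ≈ -194.0 + 6159.0*I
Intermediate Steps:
b(Y) = 423*√Y
j(157, -351) + b(x) = (157 - 351) + 423*√(-212) = -194 + 423*(2*I*√53) = -194 + 846*I*√53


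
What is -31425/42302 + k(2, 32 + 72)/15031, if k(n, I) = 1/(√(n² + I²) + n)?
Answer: -98248630027/132255003296 + √2705/81287648 ≈ -0.74287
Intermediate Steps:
k(n, I) = 1/(n + √(I² + n²)) (k(n, I) = 1/(√(I² + n²) + n) = 1/(n + √(I² + n²)))
-31425/42302 + k(2, 32 + 72)/15031 = -31425/42302 + 1/((2 + √((32 + 72)² + 2²))*15031) = -31425*1/42302 + (1/15031)/(2 + √(104² + 4)) = -31425/42302 + (1/15031)/(2 + √(10816 + 4)) = -31425/42302 + (1/15031)/(2 + √10820) = -31425/42302 + (1/15031)/(2 + 2*√2705) = -31425/42302 + 1/(15031*(2 + 2*√2705))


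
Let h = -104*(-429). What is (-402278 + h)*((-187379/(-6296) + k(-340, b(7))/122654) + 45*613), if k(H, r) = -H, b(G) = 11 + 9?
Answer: -1906779993662639163/193057396 ≈ -9.8768e+9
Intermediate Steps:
h = 44616
b(G) = 20
(-402278 + h)*((-187379/(-6296) + k(-340, b(7))/122654) + 45*613) = (-402278 + 44616)*((-187379/(-6296) - 1*(-340)/122654) + 45*613) = -357662*((-187379*(-1/6296) + 340*(1/122654)) + 27585) = -357662*((187379/6296 + 170/61327) + 27585) = -357662*(11492462253/386114792 + 27585) = -357662*10662468999573/386114792 = -1906779993662639163/193057396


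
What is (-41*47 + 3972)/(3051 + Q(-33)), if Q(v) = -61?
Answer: 409/598 ≈ 0.68395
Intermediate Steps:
(-41*47 + 3972)/(3051 + Q(-33)) = (-41*47 + 3972)/(3051 - 61) = (-1927 + 3972)/2990 = 2045*(1/2990) = 409/598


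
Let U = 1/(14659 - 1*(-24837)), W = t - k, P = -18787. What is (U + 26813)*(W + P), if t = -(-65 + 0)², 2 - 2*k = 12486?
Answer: -8879767397865/19748 ≈ -4.4965e+8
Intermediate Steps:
k = -6242 (k = 1 - ½*12486 = 1 - 6243 = -6242)
t = -4225 (t = -1*(-65)² = -1*4225 = -4225)
W = 2017 (W = -4225 - 1*(-6242) = -4225 + 6242 = 2017)
U = 1/39496 (U = 1/(14659 + 24837) = 1/39496 ≈ 2.5319e-5)
(U + 26813)*(W + P) = (1/39496 + 26813)*(2017 - 18787) = (1059006249/39496)*(-16770) = -8879767397865/19748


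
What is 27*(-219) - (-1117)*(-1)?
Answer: -7030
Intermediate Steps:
27*(-219) - (-1117)*(-1) = -5913 - 1*1117 = -5913 - 1117 = -7030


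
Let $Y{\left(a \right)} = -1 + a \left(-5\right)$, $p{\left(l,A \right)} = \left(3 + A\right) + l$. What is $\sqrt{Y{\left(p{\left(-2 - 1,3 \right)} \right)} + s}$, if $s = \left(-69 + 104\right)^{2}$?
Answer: $\sqrt{1209} \approx 34.771$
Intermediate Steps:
$p{\left(l,A \right)} = 3 + A + l$
$Y{\left(a \right)} = -1 - 5 a$
$s = 1225$ ($s = 35^{2} = 1225$)
$\sqrt{Y{\left(p{\left(-2 - 1,3 \right)} \right)} + s} = \sqrt{\left(-1 - 5 \left(3 + 3 - 3\right)\right) + 1225} = \sqrt{\left(-1 - 15\right) + 1225} = \sqrt{-16 + 1225} = \sqrt{1209}$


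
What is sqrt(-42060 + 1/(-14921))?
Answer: I*sqrt(9364080311381)/14921 ≈ 205.09*I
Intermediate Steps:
sqrt(-42060 + 1/(-14921)) = sqrt(-42060 - 1/14921) = sqrt(-627577261/14921) = I*sqrt(9364080311381)/14921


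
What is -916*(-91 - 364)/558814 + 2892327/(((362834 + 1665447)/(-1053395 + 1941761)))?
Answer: 717921332758602164/566715909367 ≈ 1.2668e+6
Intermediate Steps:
-916*(-91 - 364)/558814 + 2892327/(((362834 + 1665447)/(-1053395 + 1941761))) = -916*(-455)*(1/558814) + 2892327/((2028281/888366)) = 416780*(1/558814) + 2892327/((2028281*(1/888366))) = 208390/279407 + 2892327/(2028281/888366) = 208390/279407 + 2892327*(888366/2028281) = 208390/279407 + 2569444967682/2028281 = 717921332758602164/566715909367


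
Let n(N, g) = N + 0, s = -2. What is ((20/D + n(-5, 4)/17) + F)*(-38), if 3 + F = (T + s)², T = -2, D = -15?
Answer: -22040/51 ≈ -432.16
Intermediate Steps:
n(N, g) = N
F = 13 (F = -3 + (-2 - 2)² = -3 + (-4)² = -3 + 16 = 13)
((20/D + n(-5, 4)/17) + F)*(-38) = ((20/(-15) - 5/17) + 13)*(-38) = ((20*(-1/15) - 5*1/17) + 13)*(-38) = ((-4/3 - 5/17) + 13)*(-38) = (-83/51 + 13)*(-38) = (580/51)*(-38) = -22040/51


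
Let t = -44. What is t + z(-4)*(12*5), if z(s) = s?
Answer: -284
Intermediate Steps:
t + z(-4)*(12*5) = -44 - 48*5 = -44 - 4*60 = -44 - 240 = -284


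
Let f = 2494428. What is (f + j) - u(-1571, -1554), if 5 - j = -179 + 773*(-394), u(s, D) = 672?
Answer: 2798502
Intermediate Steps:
j = 304746 (j = 5 - (-179 + 773*(-394)) = 5 - (-179 - 304562) = 5 - 1*(-304741) = 5 + 304741 = 304746)
(f + j) - u(-1571, -1554) = (2494428 + 304746) - 1*672 = 2799174 - 672 = 2798502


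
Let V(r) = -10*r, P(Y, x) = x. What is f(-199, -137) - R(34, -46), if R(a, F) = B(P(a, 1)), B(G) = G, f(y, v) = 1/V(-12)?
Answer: -119/120 ≈ -0.99167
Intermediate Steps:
f(y, v) = 1/120 (f(y, v) = 1/(-10*(-12)) = 1/120)
R(a, F) = 1
f(-199, -137) - R(34, -46) = 1/120 - 1*1 = 1/120 - 1 = -119/120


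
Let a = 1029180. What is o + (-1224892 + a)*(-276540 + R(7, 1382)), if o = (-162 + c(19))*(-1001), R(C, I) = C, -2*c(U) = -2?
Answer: 54120987657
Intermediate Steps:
c(U) = 1 (c(U) = -½*(-2) = 1)
o = 161161 (o = (-162 + 1)*(-1001) = -161*(-1001) = 161161)
o + (-1224892 + a)*(-276540 + R(7, 1382)) = 161161 + (-1224892 + 1029180)*(-276540 + 7) = 161161 - 195712*(-276533) = 161161 + 54120826496 = 54120987657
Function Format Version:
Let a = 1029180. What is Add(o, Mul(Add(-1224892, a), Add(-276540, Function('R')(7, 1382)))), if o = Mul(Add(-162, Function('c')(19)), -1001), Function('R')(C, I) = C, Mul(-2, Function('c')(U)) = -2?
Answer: 54120987657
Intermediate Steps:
Function('c')(U) = 1 (Function('c')(U) = Mul(Rational(-1, 2), -2) = 1)
o = 161161 (o = Mul(Add(-162, 1), -1001) = Mul(-161, -1001) = 161161)
Add(o, Mul(Add(-1224892, a), Add(-276540, Function('R')(7, 1382)))) = Add(161161, Mul(Add(-1224892, 1029180), Add(-276540, 7))) = Add(161161, Mul(-195712, -276533)) = Add(161161, 54120826496) = 54120987657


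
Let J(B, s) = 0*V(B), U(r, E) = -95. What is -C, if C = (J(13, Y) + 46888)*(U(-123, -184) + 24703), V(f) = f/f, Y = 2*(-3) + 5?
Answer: -1153819904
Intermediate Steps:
Y = -1 (Y = -6 + 5 = -1)
V(f) = 1
J(B, s) = 0 (J(B, s) = 0*1 = 0)
C = 1153819904 (C = (0 + 46888)*(-95 + 24703) = 46888*24608 = 1153819904)
-C = -1*1153819904 = -1153819904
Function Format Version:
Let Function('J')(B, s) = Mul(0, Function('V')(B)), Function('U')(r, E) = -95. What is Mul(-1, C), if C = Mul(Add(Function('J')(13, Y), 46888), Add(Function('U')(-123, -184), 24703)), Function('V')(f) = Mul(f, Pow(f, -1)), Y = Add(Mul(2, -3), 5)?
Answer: -1153819904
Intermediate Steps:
Y = -1 (Y = Add(-6, 5) = -1)
Function('V')(f) = 1
Function('J')(B, s) = 0 (Function('J')(B, s) = Mul(0, 1) = 0)
C = 1153819904 (C = Mul(Add(0, 46888), Add(-95, 24703)) = Mul(46888, 24608) = 1153819904)
Mul(-1, C) = Mul(-1, 1153819904) = -1153819904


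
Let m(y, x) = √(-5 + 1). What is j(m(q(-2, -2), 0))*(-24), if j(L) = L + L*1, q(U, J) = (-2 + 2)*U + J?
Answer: -96*I ≈ -96.0*I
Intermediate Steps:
q(U, J) = J (q(U, J) = 0*U + J = 0 + J = J)
m(y, x) = 2*I (m(y, x) = √(-4) = 2*I)
j(L) = 2*L (j(L) = L + L = 2*L)
j(m(q(-2, -2), 0))*(-24) = (2*(2*I))*(-24) = (4*I)*(-24) = -96*I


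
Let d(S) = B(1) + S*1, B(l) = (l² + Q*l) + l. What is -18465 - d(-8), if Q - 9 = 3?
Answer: -18471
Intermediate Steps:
Q = 12 (Q = 9 + 3 = 12)
B(l) = l² + 13*l (B(l) = (l² + 12*l) + l = l² + 13*l)
d(S) = 14 + S (d(S) = 1*(13 + 1) + S*1 = 1*14 + S = 14 + S)
-18465 - d(-8) = -18465 - (14 - 8) = -18465 - 1*6 = -18465 - 6 = -18471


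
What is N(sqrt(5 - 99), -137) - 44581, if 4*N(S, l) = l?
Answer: -178461/4 ≈ -44615.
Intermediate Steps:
N(S, l) = l/4
N(sqrt(5 - 99), -137) - 44581 = (1/4)*(-137) - 44581 = -137/4 - 44581 = -178461/4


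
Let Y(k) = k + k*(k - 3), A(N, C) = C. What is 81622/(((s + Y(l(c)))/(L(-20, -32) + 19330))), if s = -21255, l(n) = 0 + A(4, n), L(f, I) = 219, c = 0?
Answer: -1595628478/21255 ≈ -75071.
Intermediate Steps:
l(n) = n (l(n) = 0 + n = n)
Y(k) = k + k*(-3 + k)
81622/(((s + Y(l(c)))/(L(-20, -32) + 19330))) = 81622/(((-21255 + 0*(-2 + 0))/(219 + 19330))) = 81622/(((-21255 + 0*(-2))/19549)) = 81622/(((-21255 + 0)*(1/19549))) = 81622/((-21255*1/19549)) = 81622/(-21255/19549) = 81622*(-19549/21255) = -1595628478/21255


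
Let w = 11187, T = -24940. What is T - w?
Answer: -36127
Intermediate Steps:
T - w = -24940 - 1*11187 = -24940 - 11187 = -36127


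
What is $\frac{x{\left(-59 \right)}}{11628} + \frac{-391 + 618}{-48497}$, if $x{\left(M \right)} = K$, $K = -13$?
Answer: $- \frac{3270017}{563923116} \approx -0.0057987$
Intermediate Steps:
$x{\left(M \right)} = -13$
$\frac{x{\left(-59 \right)}}{11628} + \frac{-391 + 618}{-48497} = - \frac{13}{11628} + \frac{-391 + 618}{-48497} = \left(-13\right) \frac{1}{11628} + 227 \left(- \frac{1}{48497}\right) = - \frac{13}{11628} - \frac{227}{48497} = - \frac{3270017}{563923116}$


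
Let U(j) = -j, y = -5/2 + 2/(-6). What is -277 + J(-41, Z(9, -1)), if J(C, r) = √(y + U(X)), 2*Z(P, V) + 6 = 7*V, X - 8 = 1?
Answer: -277 + I*√426/6 ≈ -277.0 + 3.44*I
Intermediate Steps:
X = 9 (X = 8 + 1 = 9)
y = -17/6 (y = -5*½ + 2*(-⅙) = -5/2 - ⅓ = -17/6 ≈ -2.8333)
Z(P, V) = -3 + 7*V/2 (Z(P, V) = -3 + (7*V)/2 = -3 + 7*V/2)
J(C, r) = I*√426/6 (J(C, r) = √(-17/6 - 1*9) = √(-17/6 - 9) = √(-71/6) = I*√426/6)
-277 + J(-41, Z(9, -1)) = -277 + I*√426/6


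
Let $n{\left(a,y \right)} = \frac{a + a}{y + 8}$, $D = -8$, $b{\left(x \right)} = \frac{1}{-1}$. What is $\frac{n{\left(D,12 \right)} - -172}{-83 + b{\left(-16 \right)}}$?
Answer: $- \frac{214}{105} \approx -2.0381$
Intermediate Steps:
$b{\left(x \right)} = -1$
$n{\left(a,y \right)} = \frac{2 a}{8 + y}$
$\frac{n{\left(D,12 \right)} - -172}{-83 + b{\left(-16 \right)}} = \frac{2 \left(-8\right) \frac{1}{8 + 12} - -172}{-83 - 1} = \frac{2 \left(-8\right) \frac{1}{20} + \left(-30 + 202\right)}{-84} = \left(2 \left(-8\right) \frac{1}{20} + 172\right) \left(- \frac{1}{84}\right) = \left(- \frac{4}{5} + 172\right) \left(- \frac{1}{84}\right) = \frac{856}{5} \left(- \frac{1}{84}\right) = - \frac{214}{105}$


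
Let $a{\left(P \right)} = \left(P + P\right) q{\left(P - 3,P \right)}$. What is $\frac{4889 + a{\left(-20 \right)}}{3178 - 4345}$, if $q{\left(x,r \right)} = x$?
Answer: $- \frac{5809}{1167} \approx -4.9777$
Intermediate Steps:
$a{\left(P \right)} = 2 P \left(-3 + P\right)$ ($a{\left(P \right)} = \left(P + P\right) \left(P - 3\right) = 2 P \left(-3 + P\right)$)
$\frac{4889 + a{\left(-20 \right)}}{3178 - 4345} = \frac{4889 + 2 \left(-20\right) \left(-3 - 20\right)}{3178 - 4345} = \frac{4889 + 2 \left(-20\right) \left(-23\right)}{-1167} = \left(4889 + 920\right) \left(- \frac{1}{1167}\right) = 5809 \left(- \frac{1}{1167}\right) = - \frac{5809}{1167}$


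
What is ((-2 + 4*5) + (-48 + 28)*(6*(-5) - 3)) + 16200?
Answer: 16878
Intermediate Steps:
((-2 + 4*5) + (-48 + 28)*(6*(-5) - 3)) + 16200 = ((-2 + 20) - 20*(-30 - 3)) + 16200 = (18 - 20*(-33)) + 16200 = (18 + 660) + 16200 = 678 + 16200 = 16878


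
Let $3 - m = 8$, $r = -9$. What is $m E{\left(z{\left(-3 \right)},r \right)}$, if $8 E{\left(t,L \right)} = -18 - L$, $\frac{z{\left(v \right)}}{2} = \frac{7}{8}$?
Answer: $\frac{45}{8} \approx 5.625$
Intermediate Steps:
$z{\left(v \right)} = \frac{7}{4}$ ($z{\left(v \right)} = 2 \cdot \frac{7}{8} = \frac{7}{4}$)
$E{\left(t,L \right)} = - \frac{9}{4} - \frac{L}{8}$ ($E{\left(t,L \right)} = \frac{-18 - L}{8} = - \frac{9}{4} - \frac{L}{8}$)
$m = -5$ ($m = 3 - 8 = -5$)
$m E{\left(z{\left(-3 \right)},r \right)} = - 5 \left(- \frac{9}{4} - - \frac{9}{8}\right) = - 5 \left(- \frac{9}{4} + \frac{9}{8}\right) = \left(-5\right) \left(- \frac{9}{8}\right) = \frac{45}{8}$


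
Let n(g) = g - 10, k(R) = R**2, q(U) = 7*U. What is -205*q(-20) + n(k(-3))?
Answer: 28699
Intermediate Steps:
n(g) = -10 + g
-205*q(-20) + n(k(-3)) = -1435*(-20) + (-10 + (-3)**2) = -205*(-140) + (-10 + 9) = 28700 - 1 = 28699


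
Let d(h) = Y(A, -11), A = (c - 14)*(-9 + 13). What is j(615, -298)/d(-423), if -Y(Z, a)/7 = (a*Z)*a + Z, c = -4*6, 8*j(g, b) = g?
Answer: 615/1038464 ≈ 0.00059222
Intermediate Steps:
j(g, b) = g/8
c = -24
A = -152 (A = (-24 - 14)*(-9 + 13) = -38*4 = -152)
Y(Z, a) = -7*Z - 7*Z*a**2 (Y(Z, a) = -7*((a*Z)*a + Z) = -7*((Z*a)*a + Z) = -7*(Z*a**2 + Z) = -7*(Z + Z*a**2) = -7*Z - 7*Z*a**2)
d(h) = 129808 (d(h) = -7*(-152)*(1 + (-11)**2) = -7*(-152)*(1 + 121) = -7*(-152)*122 = 129808)
j(615, -298)/d(-423) = ((1/8)*615)/129808 = (615/8)*(1/129808) = 615/1038464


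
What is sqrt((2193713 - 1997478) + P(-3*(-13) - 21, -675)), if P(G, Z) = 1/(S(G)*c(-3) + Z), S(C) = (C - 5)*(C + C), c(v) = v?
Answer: 2*sqrt(23560415571)/693 ≈ 442.98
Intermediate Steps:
S(C) = 2*C*(-5 + C) (S(C) = (-5 + C)*(2*C) = 2*C*(-5 + C))
P(G, Z) = 1/(Z - 6*G*(-5 + G)) (P(G, Z) = 1/((2*G*(-5 + G))*(-3) + Z) = 1/(-6*G*(-5 + G) + Z) = 1/(Z - 6*G*(-5 + G)))
sqrt((2193713 - 1997478) + P(-3*(-13) - 21, -675)) = sqrt((2193713 - 1997478) + 1/(-675 - 6*(-3*(-13) - 21)*(-5 + (-3*(-13) - 21)))) = sqrt(196235 + 1/(-675 - 6*(39 - 21)*(-5 + (39 - 21)))) = sqrt(196235 + 1/(-675 - 6*18*(-5 + 18))) = sqrt(196235 + 1/(-675 - 6*18*13)) = sqrt(196235 + 1/(-675 - 1404)) = sqrt(196235 + 1/(-2079)) = sqrt(196235 - 1/2079) = sqrt(407972564/2079) = 2*sqrt(23560415571)/693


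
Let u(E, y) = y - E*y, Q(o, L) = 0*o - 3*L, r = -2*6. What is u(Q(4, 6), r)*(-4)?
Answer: 912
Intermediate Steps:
r = -12
Q(o, L) = -3*L (Q(o, L) = 0 - 3*L = -3*L)
u(E, y) = y - E*y
u(Q(4, 6), r)*(-4) = -12*(1 - (-3)*6)*(-4) = -12*(1 - 1*(-18))*(-4) = -12*(1 + 18)*(-4) = -12*19*(-4) = -228*(-4) = 912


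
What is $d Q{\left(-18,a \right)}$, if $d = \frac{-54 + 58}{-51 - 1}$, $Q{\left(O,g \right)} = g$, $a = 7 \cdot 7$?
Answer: $- \frac{49}{13} \approx -3.7692$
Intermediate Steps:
$a = 49$
$d = - \frac{1}{13}$ ($d = \frac{4}{-52} = 4 \left(- \frac{1}{52}\right) = - \frac{1}{13} \approx -0.076923$)
$d Q{\left(-18,a \right)} = \left(- \frac{1}{13}\right) 49 = - \frac{49}{13}$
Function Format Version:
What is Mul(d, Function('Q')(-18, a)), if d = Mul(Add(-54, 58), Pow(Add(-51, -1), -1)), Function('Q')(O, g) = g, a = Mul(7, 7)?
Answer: Rational(-49, 13) ≈ -3.7692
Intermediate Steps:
a = 49
d = Rational(-1, 13) (d = Mul(4, Pow(-52, -1)) = Mul(4, Rational(-1, 52)) = Rational(-1, 13) ≈ -0.076923)
Mul(d, Function('Q')(-18, a)) = Mul(Rational(-1, 13), 49) = Rational(-49, 13)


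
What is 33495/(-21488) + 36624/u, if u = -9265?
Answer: -592179/107440 ≈ -5.5117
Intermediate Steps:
33495/(-21488) + 36624/u = 33495/(-21488) + 36624/(-9265) = 33495*(-1/21488) + 36624*(-1/9265) = -33495/21488 - 336/85 = -592179/107440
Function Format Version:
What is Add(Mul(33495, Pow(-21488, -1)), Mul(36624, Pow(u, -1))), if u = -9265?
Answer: Rational(-592179, 107440) ≈ -5.5117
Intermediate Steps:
Add(Mul(33495, Pow(-21488, -1)), Mul(36624, Pow(u, -1))) = Add(Mul(33495, Pow(-21488, -1)), Mul(36624, Pow(-9265, -1))) = Add(Mul(33495, Rational(-1, 21488)), Mul(36624, Rational(-1, 9265))) = Add(Rational(-33495, 21488), Rational(-336, 85)) = Rational(-592179, 107440)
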